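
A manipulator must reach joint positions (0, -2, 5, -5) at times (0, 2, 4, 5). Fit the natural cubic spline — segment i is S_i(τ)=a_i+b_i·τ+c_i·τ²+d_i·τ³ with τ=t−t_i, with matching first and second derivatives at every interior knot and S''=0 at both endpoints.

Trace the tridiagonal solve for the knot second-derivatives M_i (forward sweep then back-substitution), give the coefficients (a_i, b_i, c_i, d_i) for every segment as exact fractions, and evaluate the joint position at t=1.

Δ: Δ0=-1, Δ1=7/2, Δ2=-10
row 1: diag=8, rhs=27; c'=1/4, d'=27/8
row 2: denom=6−2·1/4=11/2; d'=(-81−2·27/8)/(11/2)=-351/22
back: M2=-351/22
back: M1=27/8−1/4·-351/22=81/11
M: M0=0, M1=81/11, M2=-351/22, M3=0
seg 0: a=0, c=M0/2=0, d=(M1−M0)/(6·2)=27/44, b=Δ0−h0·(2M0+M1)/6=-38/11
seg 1: a=-2, c=M1/2=81/22, d=(M2−M1)/(6·2)=-171/88, b=Δ1−h1·(2M1+M2)/6=43/11
seg 2: a=5, c=M2/2=-351/44, d=(M3−M2)/(6·1)=117/44, b=Δ2−h2·(2M2+M3)/6=-103/22
t_q=1 → seg 0, τ=1; S=0+-38/11·τ+0·τ²+27/44·τ³=-125/44

  seg 0: a=0 b=-38/11 c=0 d=27/44
  seg 1: a=-2 b=43/11 c=81/22 d=-171/88
  seg 2: a=5 b=-103/22 c=-351/44 d=117/44
S(1) = -125/44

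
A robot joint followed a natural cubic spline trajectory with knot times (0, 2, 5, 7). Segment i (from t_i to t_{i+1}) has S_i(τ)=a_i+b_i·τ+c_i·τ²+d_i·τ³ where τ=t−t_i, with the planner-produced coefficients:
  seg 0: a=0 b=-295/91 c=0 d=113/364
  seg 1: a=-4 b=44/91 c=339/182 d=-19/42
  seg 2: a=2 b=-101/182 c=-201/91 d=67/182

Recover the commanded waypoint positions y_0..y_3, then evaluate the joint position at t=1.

y_0 = S_0(0) = a_0 = 0
y_1 = S_1(0) = a_1 = -4
y_2 = S_2(0) = a_2 = 2
y_3 = S_2(2) = -5
t_q=1 is in segment 0 (τ=1); S_0(τ)=-1067/364

y_0=0 y_1=-4 y_2=2 y_3=-5
S(1) = -1067/364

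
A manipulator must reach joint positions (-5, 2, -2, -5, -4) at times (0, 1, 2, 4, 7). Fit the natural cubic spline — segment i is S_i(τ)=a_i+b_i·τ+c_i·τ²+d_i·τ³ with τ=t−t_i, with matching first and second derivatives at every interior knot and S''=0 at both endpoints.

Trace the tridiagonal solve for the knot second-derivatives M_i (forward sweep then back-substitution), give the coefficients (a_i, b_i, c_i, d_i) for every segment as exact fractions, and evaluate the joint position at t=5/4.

Δ: Δ0=7, Δ1=-4, Δ2=-3/2, Δ3=1/3
row 1: diag=4, rhs=-66; c'=1/4, d'=-33/2
row 2: denom=6−1·1/4=23/4; d'=(15−1·-33/2)/(23/4)=126/23
row 3: denom=10−2·8/23=214/23; d'=(11−2·126/23)/(214/23)=1/214
back: M3=1/214
back: M2=126/23−8/23·1/214=586/107
back: M1=-33/2−1/4·586/107=-1912/107
M: M0=0, M1=-1912/107, M2=586/107, M3=1/214, M4=0
seg 0: a=-5, c=M0/2=0, d=(M1−M0)/(6·1)=-956/321, b=Δ0−h0·(2M0+M1)/6=3203/321
seg 1: a=2, c=M1/2=-956/107, d=(M2−M1)/(6·1)=1249/321, b=Δ1−h1·(2M1+M2)/6=335/321
seg 2: a=-2, c=M2/2=293/107, d=(M3−M2)/(6·2)=-1171/2568, b=Δ2−h2·(2M2+M3)/6=-1654/321
seg 3: a=-5, c=M3/2=1/428, d=(M4−M3)/(6·3)=-1/3852, b=Δ3−h3·(2M3+M4)/6=211/642
t_q=5/4 → seg 1, τ=1/4; S=2+335/321·τ+-956/107·τ²+1249/321·τ³=12075/6848

  seg 0: a=-5 b=3203/321 c=0 d=-956/321
  seg 1: a=2 b=335/321 c=-956/107 d=1249/321
  seg 2: a=-2 b=-1654/321 c=293/107 d=-1171/2568
  seg 3: a=-5 b=211/642 c=1/428 d=-1/3852
S(5/4) = 12075/6848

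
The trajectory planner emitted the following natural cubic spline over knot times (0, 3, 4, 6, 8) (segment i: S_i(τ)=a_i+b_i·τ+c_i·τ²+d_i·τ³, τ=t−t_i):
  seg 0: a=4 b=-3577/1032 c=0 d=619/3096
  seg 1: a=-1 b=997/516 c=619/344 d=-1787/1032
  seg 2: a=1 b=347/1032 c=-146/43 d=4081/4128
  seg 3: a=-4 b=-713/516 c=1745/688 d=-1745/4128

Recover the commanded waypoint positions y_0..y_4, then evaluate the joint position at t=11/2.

y_0 = S_0(0) = a_0 = 4
y_1 = S_1(0) = a_1 = -1
y_2 = S_2(0) = a_2 = 1
y_3 = S_3(0) = a_3 = -4
y_4 = S_3(2) = 0
t_q=11/2 is in segment 2 (τ=3/2); S_2(τ)=-30807/11008

y_0=4 y_1=-1 y_2=1 y_3=-4 y_4=0
S(11/2) = -30807/11008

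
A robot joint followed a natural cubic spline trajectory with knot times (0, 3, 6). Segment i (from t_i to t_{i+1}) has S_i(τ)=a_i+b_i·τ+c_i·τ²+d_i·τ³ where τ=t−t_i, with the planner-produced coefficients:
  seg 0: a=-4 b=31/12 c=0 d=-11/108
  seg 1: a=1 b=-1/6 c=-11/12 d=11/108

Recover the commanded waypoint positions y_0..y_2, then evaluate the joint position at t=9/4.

y_0=-4 y_1=1 y_2=-5
S(9/4) = 167/256

y_0 = S_0(0) = a_0 = -4
y_1 = S_1(0) = a_1 = 1
y_2 = S_1(3) = -5
t_q=9/4 is in segment 0 (τ=9/4); S_0(τ)=167/256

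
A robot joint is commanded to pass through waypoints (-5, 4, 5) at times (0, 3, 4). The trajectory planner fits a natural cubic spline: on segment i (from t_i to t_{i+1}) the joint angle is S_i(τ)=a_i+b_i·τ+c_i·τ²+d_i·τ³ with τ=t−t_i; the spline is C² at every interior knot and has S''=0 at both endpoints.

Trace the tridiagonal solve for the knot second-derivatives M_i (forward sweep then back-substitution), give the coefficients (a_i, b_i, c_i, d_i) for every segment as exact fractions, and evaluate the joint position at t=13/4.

Δ: Δ0=3, Δ1=1
row 1: diag=8, rhs=-12; c'=1/8, d'=-3/2
back: M1=-3/2
M: M0=0, M1=-3/2, M2=0
seg 0: a=-5, c=M0/2=0, d=(M1−M0)/(6·3)=-1/12, b=Δ0−h0·(2M0+M1)/6=15/4
seg 1: a=4, c=M1/2=-3/4, d=(M2−M1)/(6·1)=1/4, b=Δ1−h1·(2M1+M2)/6=3/2
t_q=13/4 → seg 1, τ=1/4; S=4+3/2·τ+-3/4·τ²+1/4·τ³=1109/256

  seg 0: a=-5 b=15/4 c=0 d=-1/12
  seg 1: a=4 b=3/2 c=-3/4 d=1/4
S(13/4) = 1109/256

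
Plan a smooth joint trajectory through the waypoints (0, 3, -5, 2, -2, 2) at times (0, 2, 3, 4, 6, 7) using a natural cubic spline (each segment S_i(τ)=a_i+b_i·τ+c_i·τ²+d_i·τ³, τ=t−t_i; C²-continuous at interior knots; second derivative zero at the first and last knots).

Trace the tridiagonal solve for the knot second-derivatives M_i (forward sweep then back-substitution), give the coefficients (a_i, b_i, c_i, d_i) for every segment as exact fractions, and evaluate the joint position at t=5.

  seg 0: a=0 b=223/35 c=0 d=-341/280
  seg 1: a=3 b=-577/70 c=-1023/140 d=151/20
  seg 2: a=-5 b=-29/140 c=537/35 d=-1139/140
  seg 3: a=2 b=85/14 c=-1269/140 d=88/35
  seg 4: a=-2 b=-1/70 c=843/140 d=-281/140
S(5) = 213/140

Δ: Δ0=3/2, Δ1=-8, Δ2=7, Δ3=-2, Δ4=4
row 1: diag=6, rhs=-57; c'=1/6, d'=-19/2
row 2: denom=4−1·1/6=23/6; d'=(90−1·-19/2)/(23/6)=597/23
row 3: denom=6−1·6/23=132/23; d'=(-54−1·597/23)/(132/23)=-613/44
row 4: denom=6−2·23/66=175/33; d'=(36−2·-613/44)/(175/33)=843/70
back: M4=843/70
back: M3=-613/44−23/66·843/70=-1269/70
back: M2=597/23−6/23·-1269/70=1074/35
back: M1=-19/2−1/6·1074/35=-1023/70
M: M0=0, M1=-1023/70, M2=1074/35, M3=-1269/70, M4=843/70, M5=0
seg 0: a=0, c=M0/2=0, d=(M1−M0)/(6·2)=-341/280, b=Δ0−h0·(2M0+M1)/6=223/35
seg 1: a=3, c=M1/2=-1023/140, d=(M2−M1)/(6·1)=151/20, b=Δ1−h1·(2M1+M2)/6=-577/70
seg 2: a=-5, c=M2/2=537/35, d=(M3−M2)/(6·1)=-1139/140, b=Δ2−h2·(2M2+M3)/6=-29/140
seg 3: a=2, c=M3/2=-1269/140, d=(M4−M3)/(6·2)=88/35, b=Δ3−h3·(2M3+M4)/6=85/14
seg 4: a=-2, c=M4/2=843/140, d=(M5−M4)/(6·1)=-281/140, b=Δ4−h4·(2M4+M5)/6=-1/70
t_q=5 → seg 3, τ=1; S=2+85/14·τ+-1269/140·τ²+88/35·τ³=213/140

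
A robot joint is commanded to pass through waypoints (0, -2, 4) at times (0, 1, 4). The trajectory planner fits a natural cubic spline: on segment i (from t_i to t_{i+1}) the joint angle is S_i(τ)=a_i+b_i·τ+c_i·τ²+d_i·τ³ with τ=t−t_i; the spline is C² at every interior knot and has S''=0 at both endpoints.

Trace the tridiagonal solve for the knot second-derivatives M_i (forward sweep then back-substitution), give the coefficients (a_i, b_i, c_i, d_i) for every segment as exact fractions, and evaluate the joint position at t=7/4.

  seg 0: a=0 b=-5/2 c=0 d=1/2
  seg 1: a=-2 b=-1 c=3/2 d=-1/6
S(7/4) = -253/128

Δ: Δ0=-2, Δ1=2
row 1: diag=8, rhs=24; c'=3/8, d'=3
back: M1=3
M: M0=0, M1=3, M2=0
seg 0: a=0, c=M0/2=0, d=(M1−M0)/(6·1)=1/2, b=Δ0−h0·(2M0+M1)/6=-5/2
seg 1: a=-2, c=M1/2=3/2, d=(M2−M1)/(6·3)=-1/6, b=Δ1−h1·(2M1+M2)/6=-1
t_q=7/4 → seg 1, τ=3/4; S=-2+-1·τ+3/2·τ²+-1/6·τ³=-253/128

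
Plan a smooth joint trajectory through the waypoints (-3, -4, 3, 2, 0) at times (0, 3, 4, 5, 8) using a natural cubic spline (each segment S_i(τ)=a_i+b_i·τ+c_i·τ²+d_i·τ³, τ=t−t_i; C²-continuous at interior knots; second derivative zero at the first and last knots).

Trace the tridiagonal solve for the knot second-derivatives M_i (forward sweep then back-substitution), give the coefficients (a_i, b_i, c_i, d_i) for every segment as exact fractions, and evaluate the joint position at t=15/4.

  seg 0: a=-3 b=-191/48 c=0 d=175/432
  seg 1: a=-4 b=167/24 c=175/48 d=-173/48
  seg 2: a=3 b=55/16 c=-43/6 d=131/48
  seg 3: a=2 b=-65/24 c=49/48 d=-49/432
S(15/4) = 1791/1024

Δ: Δ0=-1/3, Δ1=7, Δ2=-1, Δ3=-2/3
row 1: diag=8, rhs=44; c'=1/8, d'=11/2
row 2: denom=4−1·1/8=31/8; d'=(-48−1·11/2)/(31/8)=-428/31
row 3: denom=8−1·8/31=240/31; d'=(2−1·-428/31)/(240/31)=49/24
back: M3=49/24
back: M2=-428/31−8/31·49/24=-43/3
back: M1=11/2−1/8·-43/3=175/24
M: M0=0, M1=175/24, M2=-43/3, M3=49/24, M4=0
seg 0: a=-3, c=M0/2=0, d=(M1−M0)/(6·3)=175/432, b=Δ0−h0·(2M0+M1)/6=-191/48
seg 1: a=-4, c=M1/2=175/48, d=(M2−M1)/(6·1)=-173/48, b=Δ1−h1·(2M1+M2)/6=167/24
seg 2: a=3, c=M2/2=-43/6, d=(M3−M2)/(6·1)=131/48, b=Δ2−h2·(2M2+M3)/6=55/16
seg 3: a=2, c=M3/2=49/48, d=(M4−M3)/(6·3)=-49/432, b=Δ3−h3·(2M3+M4)/6=-65/24
t_q=15/4 → seg 1, τ=3/4; S=-4+167/24·τ+175/48·τ²+-173/48·τ³=1791/1024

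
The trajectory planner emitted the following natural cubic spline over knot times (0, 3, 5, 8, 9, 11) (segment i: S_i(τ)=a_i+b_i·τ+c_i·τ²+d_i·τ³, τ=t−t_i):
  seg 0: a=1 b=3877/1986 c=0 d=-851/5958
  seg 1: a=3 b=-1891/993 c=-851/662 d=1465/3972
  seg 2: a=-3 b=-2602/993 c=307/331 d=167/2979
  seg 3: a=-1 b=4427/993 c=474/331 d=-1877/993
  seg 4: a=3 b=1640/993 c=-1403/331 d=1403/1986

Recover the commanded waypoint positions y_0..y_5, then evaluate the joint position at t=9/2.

y_0 = S_0(0) = a_0 = 1
y_1 = S_1(0) = a_1 = 3
y_2 = S_2(0) = a_2 = -3
y_3 = S_3(0) = a_3 = -1
y_4 = S_4(0) = a_4 = 3
y_5 = S_4(2) = -5
t_q=9/2 is in segment 1 (τ=3/2); S_1(τ)=-15931/10592

y_0=1 y_1=3 y_2=-3 y_3=-1 y_4=3 y_5=-5
S(9/2) = -15931/10592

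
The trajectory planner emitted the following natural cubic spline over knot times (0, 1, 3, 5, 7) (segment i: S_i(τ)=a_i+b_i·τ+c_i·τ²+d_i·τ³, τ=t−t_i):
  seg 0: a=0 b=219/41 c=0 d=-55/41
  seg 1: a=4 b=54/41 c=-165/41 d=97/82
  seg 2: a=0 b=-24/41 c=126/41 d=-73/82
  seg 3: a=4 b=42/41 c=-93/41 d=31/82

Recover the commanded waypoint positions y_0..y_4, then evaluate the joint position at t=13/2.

y_0 = S_0(0) = a_0 = 0
y_1 = S_1(0) = a_1 = 4
y_2 = S_2(0) = a_2 = 0
y_3 = S_3(0) = a_3 = 4
y_4 = S_3(2) = 0
t_q=13/2 is in segment 3 (τ=3/2); S_3(τ)=1121/656

y_0=0 y_1=4 y_2=0 y_3=4 y_4=0
S(13/2) = 1121/656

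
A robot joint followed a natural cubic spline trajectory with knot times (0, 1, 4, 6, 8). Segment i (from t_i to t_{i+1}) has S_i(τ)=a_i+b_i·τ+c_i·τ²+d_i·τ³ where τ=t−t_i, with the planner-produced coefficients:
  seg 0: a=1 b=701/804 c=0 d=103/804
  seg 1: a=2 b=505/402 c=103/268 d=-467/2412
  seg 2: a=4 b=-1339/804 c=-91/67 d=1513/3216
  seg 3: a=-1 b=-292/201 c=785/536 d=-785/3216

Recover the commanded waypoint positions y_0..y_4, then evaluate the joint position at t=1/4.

y_0 = S_0(0) = a_0 = 1
y_1 = S_1(0) = a_1 = 2
y_2 = S_2(0) = a_2 = 4
y_3 = S_3(0) = a_3 = -1
y_4 = S_3(2) = 0
t_q=1/4 is in segment 0 (τ=1/4); S_0(τ)=20925/17152

y_0=1 y_1=2 y_2=4 y_3=-1 y_4=0
S(1/4) = 20925/17152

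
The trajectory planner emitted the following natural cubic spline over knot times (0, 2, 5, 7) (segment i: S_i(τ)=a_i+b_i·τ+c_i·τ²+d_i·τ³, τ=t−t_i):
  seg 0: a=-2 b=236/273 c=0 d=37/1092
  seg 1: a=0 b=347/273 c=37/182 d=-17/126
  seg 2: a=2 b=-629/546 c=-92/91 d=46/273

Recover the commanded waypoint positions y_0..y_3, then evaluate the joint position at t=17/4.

y_0 = S_0(0) = a_0 = -2
y_1 = S_1(0) = a_1 = 0
y_2 = S_2(0) = a_2 = 2
y_3 = S_2(2) = -3
t_q=17/4 is in segment 1 (τ=9/4); S_1(τ)=27399/11648

y_0=-2 y_1=0 y_2=2 y_3=-3
S(17/4) = 27399/11648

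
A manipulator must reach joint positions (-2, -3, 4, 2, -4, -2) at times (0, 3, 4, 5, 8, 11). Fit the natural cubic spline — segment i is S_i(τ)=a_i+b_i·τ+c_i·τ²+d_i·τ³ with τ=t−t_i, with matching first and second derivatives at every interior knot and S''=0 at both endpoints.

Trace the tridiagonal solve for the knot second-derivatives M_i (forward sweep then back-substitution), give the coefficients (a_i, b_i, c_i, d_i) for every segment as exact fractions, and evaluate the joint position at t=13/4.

  seg 0: a=-2 b=-1176/289 c=0 d=3239/7803
  seg 1: a=-3 b=2063/289 c=3239/867 d=-3359/867
  seg 2: a=4 b=2590/867 c=-6838/867 d=838/289
  seg 3: a=2 b=-3544/867 c=704/867 d=-302/7803
  seg 4: a=-4 b=-226/867 c=134/289 d=-134/2601
S(13/4) = -19281/18496

Δ: Δ0=-1/3, Δ1=7, Δ2=-2, Δ3=-2, Δ4=2/3
row 1: diag=8, rhs=44; c'=1/8, d'=11/2
row 2: denom=4−1·1/8=31/8; d'=(-54−1·11/2)/(31/8)=-476/31
row 3: denom=8−1·8/31=240/31; d'=(0−1·-476/31)/(240/31)=119/60
row 4: denom=12−3·31/80=867/80; d'=(16−3·119/60)/(867/80)=268/289
back: M4=268/289
back: M3=119/60−31/80·268/289=1408/867
back: M2=-476/31−8/31·1408/867=-13676/867
back: M1=11/2−1/8·-13676/867=6478/867
M: M0=0, M1=6478/867, M2=-13676/867, M3=1408/867, M4=268/289, M5=0
seg 0: a=-2, c=M0/2=0, d=(M1−M0)/(6·3)=3239/7803, b=Δ0−h0·(2M0+M1)/6=-1176/289
seg 1: a=-3, c=M1/2=3239/867, d=(M2−M1)/(6·1)=-3359/867, b=Δ1−h1·(2M1+M2)/6=2063/289
seg 2: a=4, c=M2/2=-6838/867, d=(M3−M2)/(6·1)=838/289, b=Δ2−h2·(2M2+M3)/6=2590/867
seg 3: a=2, c=M3/2=704/867, d=(M4−M3)/(6·3)=-302/7803, b=Δ3−h3·(2M3+M4)/6=-3544/867
seg 4: a=-4, c=M4/2=134/289, d=(M5−M4)/(6·3)=-134/2601, b=Δ4−h4·(2M4+M5)/6=-226/867
t_q=13/4 → seg 1, τ=1/4; S=-3+2063/289·τ+3239/867·τ²+-3359/867·τ³=-19281/18496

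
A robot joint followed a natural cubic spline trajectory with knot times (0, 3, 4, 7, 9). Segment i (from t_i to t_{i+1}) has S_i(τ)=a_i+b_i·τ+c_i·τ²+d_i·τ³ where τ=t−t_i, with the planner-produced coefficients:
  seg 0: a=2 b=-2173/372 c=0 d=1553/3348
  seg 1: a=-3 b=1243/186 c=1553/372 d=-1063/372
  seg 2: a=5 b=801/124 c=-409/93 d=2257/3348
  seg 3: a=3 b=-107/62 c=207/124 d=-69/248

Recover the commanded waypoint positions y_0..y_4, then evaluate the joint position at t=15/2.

y_0=2 y_1=-3 y_2=5 y_3=3 y_4=4
S(15/2) = 4999/1984

y_0 = S_0(0) = a_0 = 2
y_1 = S_1(0) = a_1 = -3
y_2 = S_2(0) = a_2 = 5
y_3 = S_3(0) = a_3 = 3
y_4 = S_3(2) = 4
t_q=15/2 is in segment 3 (τ=1/2); S_3(τ)=4999/1984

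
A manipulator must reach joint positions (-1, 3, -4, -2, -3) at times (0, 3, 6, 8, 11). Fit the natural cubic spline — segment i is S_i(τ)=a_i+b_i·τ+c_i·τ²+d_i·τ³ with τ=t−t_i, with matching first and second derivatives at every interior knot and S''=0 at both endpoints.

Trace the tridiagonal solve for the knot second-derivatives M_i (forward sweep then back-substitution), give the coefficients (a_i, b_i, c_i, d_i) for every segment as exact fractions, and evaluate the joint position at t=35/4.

Δ: Δ0=4/3, Δ1=-7/3, Δ2=1, Δ3=-1/3
row 1: diag=12, rhs=-22; c'=1/4, d'=-11/6
row 2: denom=10−3·1/4=37/4; d'=(20−3·-11/6)/(37/4)=102/37
row 3: denom=10−2·8/37=354/37; d'=(-8−2·102/37)/(354/37)=-250/177
back: M3=-250/177
back: M2=102/37−8/37·-250/177=542/177
back: M1=-11/6−1/4·542/177=-460/177
M: M0=0, M1=-460/177, M2=542/177, M3=-250/177, M4=0
seg 0: a=-1, c=M0/2=0, d=(M1−M0)/(6·3)=-230/1593, b=Δ0−h0·(2M0+M1)/6=466/177
seg 1: a=3, c=M1/2=-230/177, d=(M2−M1)/(6·3)=167/531, b=Δ1−h1·(2M1+M2)/6=-224/177
seg 2: a=-4, c=M2/2=271/177, d=(M3−M2)/(6·2)=-22/59, b=Δ2−h2·(2M2+M3)/6=-101/177
seg 3: a=-2, c=M3/2=-125/177, d=(M4−M3)/(6·3)=125/1593, b=Δ3−h3·(2M3+M4)/6=191/177
t_q=35/4 → seg 3, τ=3/4; S=-2+191/177·τ+-125/177·τ²+125/1593·τ³=-5871/3776

  seg 0: a=-1 b=466/177 c=0 d=-230/1593
  seg 1: a=3 b=-224/177 c=-230/177 d=167/531
  seg 2: a=-4 b=-101/177 c=271/177 d=-22/59
  seg 3: a=-2 b=191/177 c=-125/177 d=125/1593
S(35/4) = -5871/3776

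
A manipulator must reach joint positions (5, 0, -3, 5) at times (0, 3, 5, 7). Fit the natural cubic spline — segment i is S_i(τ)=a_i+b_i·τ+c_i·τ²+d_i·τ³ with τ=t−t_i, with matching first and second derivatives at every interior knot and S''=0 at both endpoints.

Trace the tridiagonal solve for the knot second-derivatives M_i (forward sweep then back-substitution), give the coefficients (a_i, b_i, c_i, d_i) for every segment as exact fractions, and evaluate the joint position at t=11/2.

  seg 0: a=5 b=-293/228 c=0 d=-29/684
  seg 1: a=0 b=-277/114 c=-29/76 d=193/456
  seg 2: a=-3 b=64/57 c=41/19 d=-41/114
S(11/2) = -591/304

Δ: Δ0=-5/3, Δ1=-3/2, Δ2=4
row 1: diag=10, rhs=1; c'=1/5, d'=1/10
row 2: denom=8−2·1/5=38/5; d'=(33−2·1/10)/(38/5)=82/19
back: M2=82/19
back: M1=1/10−1/5·82/19=-29/38
M: M0=0, M1=-29/38, M2=82/19, M3=0
seg 0: a=5, c=M0/2=0, d=(M1−M0)/(6·3)=-29/684, b=Δ0−h0·(2M0+M1)/6=-293/228
seg 1: a=0, c=M1/2=-29/76, d=(M2−M1)/(6·2)=193/456, b=Δ1−h1·(2M1+M2)/6=-277/114
seg 2: a=-3, c=M2/2=41/19, d=(M3−M2)/(6·2)=-41/114, b=Δ2−h2·(2M2+M3)/6=64/57
t_q=11/2 → seg 2, τ=1/2; S=-3+64/57·τ+41/19·τ²+-41/114·τ³=-591/304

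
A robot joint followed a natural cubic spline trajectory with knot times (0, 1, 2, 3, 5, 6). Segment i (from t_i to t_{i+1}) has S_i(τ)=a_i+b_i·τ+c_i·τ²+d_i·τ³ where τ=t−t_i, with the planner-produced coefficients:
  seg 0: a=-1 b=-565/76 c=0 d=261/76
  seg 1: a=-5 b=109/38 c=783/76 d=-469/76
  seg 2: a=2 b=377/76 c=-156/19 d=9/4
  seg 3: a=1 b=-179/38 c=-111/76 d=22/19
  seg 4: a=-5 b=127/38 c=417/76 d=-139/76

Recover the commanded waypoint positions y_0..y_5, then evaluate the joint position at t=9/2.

y_0=-1 y_1=-5 y_2=2 y_3=1 y_4=-5 y_5=2
S(9/2) = -1655/304

y_0 = S_0(0) = a_0 = -1
y_1 = S_1(0) = a_1 = -5
y_2 = S_2(0) = a_2 = 2
y_3 = S_3(0) = a_3 = 1
y_4 = S_4(0) = a_4 = -5
y_5 = S_4(1) = 2
t_q=9/2 is in segment 3 (τ=3/2); S_3(τ)=-1655/304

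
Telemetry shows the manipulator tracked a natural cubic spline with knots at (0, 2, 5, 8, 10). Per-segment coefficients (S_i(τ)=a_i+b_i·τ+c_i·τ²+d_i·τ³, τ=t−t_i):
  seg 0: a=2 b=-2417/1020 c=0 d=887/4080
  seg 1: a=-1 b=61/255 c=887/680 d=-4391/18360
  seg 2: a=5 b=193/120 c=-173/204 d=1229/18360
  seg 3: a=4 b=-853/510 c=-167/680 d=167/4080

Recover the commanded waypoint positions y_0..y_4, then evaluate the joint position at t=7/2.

y_0 = S_0(0) = a_0 = 2
y_1 = S_1(0) = a_1 = -1
y_2 = S_2(0) = a_2 = 5
y_3 = S_3(0) = a_3 = 4
y_4 = S_3(2) = 0
t_q=7/2 is in segment 1 (τ=3/2); S_1(τ)=8087/5440

y_0=2 y_1=-1 y_2=5 y_3=4 y_4=0
S(7/2) = 8087/5440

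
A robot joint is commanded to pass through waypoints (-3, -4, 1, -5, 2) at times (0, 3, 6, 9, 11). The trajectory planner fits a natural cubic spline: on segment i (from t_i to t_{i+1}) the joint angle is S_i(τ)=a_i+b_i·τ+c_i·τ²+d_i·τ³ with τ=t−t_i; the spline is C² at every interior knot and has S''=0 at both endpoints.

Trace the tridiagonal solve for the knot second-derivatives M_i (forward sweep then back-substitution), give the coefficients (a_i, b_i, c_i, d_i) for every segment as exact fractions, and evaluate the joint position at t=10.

Δ: Δ0=-1/3, Δ1=5/3, Δ2=-2, Δ3=7/2
row 1: diag=12, rhs=12; c'=1/4, d'=1
row 2: denom=12−3·1/4=45/4; d'=(-22−3·1)/(45/4)=-20/9
row 3: denom=10−3·4/15=46/5; d'=(33−3·-20/9)/(46/5)=595/138
back: M3=595/138
back: M2=-20/9−4/15·595/138=-698/207
back: M1=1−1/4·-698/207=763/414
M: M0=0, M1=763/414, M2=-698/207, M3=595/138, M4=0
seg 0: a=-3, c=M0/2=0, d=(M1−M0)/(6·3)=763/7452, b=Δ0−h0·(2M0+M1)/6=-1039/828
seg 1: a=-4, c=M1/2=763/828, d=(M2−M1)/(6·3)=-2159/7452, b=Δ1−h1·(2M1+M2)/6=625/414
seg 2: a=1, c=M2/2=-349/207, d=(M3−M2)/(6·3)=3181/7452, b=Δ2−h2·(2M2+M3)/6=-649/828
seg 3: a=-5, c=M3/2=595/276, d=(M4−M3)/(6·2)=-595/1656, b=Δ3−h3·(2M3+M4)/6=259/414
t_q=10 → seg 3, τ=1; S=-5+259/414·τ+595/276·τ²+-595/1656·τ³=-1423/552

  seg 0: a=-3 b=-1039/828 c=0 d=763/7452
  seg 1: a=-4 b=625/414 c=763/828 d=-2159/7452
  seg 2: a=1 b=-649/828 c=-349/207 d=3181/7452
  seg 3: a=-5 b=259/414 c=595/276 d=-595/1656
S(10) = -1423/552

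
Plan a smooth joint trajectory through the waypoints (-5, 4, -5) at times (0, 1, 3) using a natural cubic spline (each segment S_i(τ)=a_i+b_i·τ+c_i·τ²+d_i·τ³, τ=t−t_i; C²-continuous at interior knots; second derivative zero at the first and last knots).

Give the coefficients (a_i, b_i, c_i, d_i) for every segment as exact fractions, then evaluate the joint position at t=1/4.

Δ: Δ0=9, Δ1=-9/2
row 1: diag=6, rhs=-81; c'=1/3, d'=-27/2
back: M1=-27/2
M: M0=0, M1=-27/2, M2=0
seg 0: a=-5, c=M0/2=0, d=(M1−M0)/(6·1)=-9/4, b=Δ0−h0·(2M0+M1)/6=45/4
seg 1: a=4, c=M1/2=-27/4, d=(M2−M1)/(6·2)=9/8, b=Δ1−h1·(2M1+M2)/6=9/2
t_q=1/4 → seg 0, τ=1/4; S=-5+45/4·τ+0·τ²+-9/4·τ³=-569/256

  seg 0: a=-5 b=45/4 c=0 d=-9/4
  seg 1: a=4 b=9/2 c=-27/4 d=9/8
S(1/4) = -569/256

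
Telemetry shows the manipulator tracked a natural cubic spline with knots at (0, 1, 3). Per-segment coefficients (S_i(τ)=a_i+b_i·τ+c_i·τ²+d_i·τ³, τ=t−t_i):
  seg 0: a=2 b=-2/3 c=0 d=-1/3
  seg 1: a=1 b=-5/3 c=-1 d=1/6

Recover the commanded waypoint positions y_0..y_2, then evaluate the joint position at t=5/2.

y_0 = S_0(0) = a_0 = 2
y_1 = S_1(0) = a_1 = 1
y_2 = S_1(2) = -5
t_q=5/2 is in segment 1 (τ=3/2); S_1(τ)=-51/16

y_0=2 y_1=1 y_2=-5
S(5/2) = -51/16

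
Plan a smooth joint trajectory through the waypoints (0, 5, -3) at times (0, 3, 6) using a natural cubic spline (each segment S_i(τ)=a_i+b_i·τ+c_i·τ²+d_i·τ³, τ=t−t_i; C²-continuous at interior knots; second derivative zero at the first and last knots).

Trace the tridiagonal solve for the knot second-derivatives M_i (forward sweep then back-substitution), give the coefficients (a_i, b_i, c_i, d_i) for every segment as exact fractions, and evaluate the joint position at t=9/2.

  seg 0: a=0 b=11/4 c=0 d=-13/108
  seg 1: a=5 b=-1/2 c=-13/12 d=13/108
S(9/2) = 71/32

Δ: Δ0=5/3, Δ1=-8/3
row 1: diag=12, rhs=-26; c'=1/4, d'=-13/6
back: M1=-13/6
M: M0=0, M1=-13/6, M2=0
seg 0: a=0, c=M0/2=0, d=(M1−M0)/(6·3)=-13/108, b=Δ0−h0·(2M0+M1)/6=11/4
seg 1: a=5, c=M1/2=-13/12, d=(M2−M1)/(6·3)=13/108, b=Δ1−h1·(2M1+M2)/6=-1/2
t_q=9/2 → seg 1, τ=3/2; S=5+-1/2·τ+-13/12·τ²+13/108·τ³=71/32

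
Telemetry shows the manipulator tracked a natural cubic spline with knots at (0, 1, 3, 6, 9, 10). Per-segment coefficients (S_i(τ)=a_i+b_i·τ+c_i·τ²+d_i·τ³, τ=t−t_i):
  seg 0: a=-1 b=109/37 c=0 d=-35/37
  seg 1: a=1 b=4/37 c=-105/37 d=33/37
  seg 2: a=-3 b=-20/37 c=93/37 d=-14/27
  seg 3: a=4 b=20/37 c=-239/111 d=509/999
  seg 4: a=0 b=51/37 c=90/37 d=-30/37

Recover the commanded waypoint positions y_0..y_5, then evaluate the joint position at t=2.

y_0=-1 y_1=1 y_2=-3 y_3=4 y_4=0 y_5=3
S(2) = -31/37

y_0 = S_0(0) = a_0 = -1
y_1 = S_1(0) = a_1 = 1
y_2 = S_2(0) = a_2 = -3
y_3 = S_3(0) = a_3 = 4
y_4 = S_4(0) = a_4 = 0
y_5 = S_4(1) = 3
t_q=2 is in segment 1 (τ=1); S_1(τ)=-31/37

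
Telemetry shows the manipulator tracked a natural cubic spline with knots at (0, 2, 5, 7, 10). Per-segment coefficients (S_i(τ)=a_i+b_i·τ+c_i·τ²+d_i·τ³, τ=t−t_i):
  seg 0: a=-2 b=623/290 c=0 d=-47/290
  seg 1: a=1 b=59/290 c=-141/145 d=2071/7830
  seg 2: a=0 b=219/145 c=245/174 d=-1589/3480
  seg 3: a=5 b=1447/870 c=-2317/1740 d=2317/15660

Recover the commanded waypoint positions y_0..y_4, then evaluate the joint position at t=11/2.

y_0=-2 y_1=1 y_2=0 y_3=5 y_4=2
S(11/2) = 1949/1856

y_0 = S_0(0) = a_0 = -2
y_1 = S_1(0) = a_1 = 1
y_2 = S_2(0) = a_2 = 0
y_3 = S_3(0) = a_3 = 5
y_4 = S_3(3) = 2
t_q=11/2 is in segment 2 (τ=1/2); S_2(τ)=1949/1856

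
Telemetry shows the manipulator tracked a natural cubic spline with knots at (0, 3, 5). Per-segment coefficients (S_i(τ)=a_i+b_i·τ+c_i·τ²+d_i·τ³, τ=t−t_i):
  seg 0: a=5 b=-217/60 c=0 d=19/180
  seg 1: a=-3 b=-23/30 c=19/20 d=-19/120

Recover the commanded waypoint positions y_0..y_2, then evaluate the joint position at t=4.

y_0 = S_0(0) = a_0 = 5
y_1 = S_1(0) = a_1 = -3
y_2 = S_1(2) = -2
t_q=4 is in segment 1 (τ=1); S_1(τ)=-119/40

y_0=5 y_1=-3 y_2=-2
S(4) = -119/40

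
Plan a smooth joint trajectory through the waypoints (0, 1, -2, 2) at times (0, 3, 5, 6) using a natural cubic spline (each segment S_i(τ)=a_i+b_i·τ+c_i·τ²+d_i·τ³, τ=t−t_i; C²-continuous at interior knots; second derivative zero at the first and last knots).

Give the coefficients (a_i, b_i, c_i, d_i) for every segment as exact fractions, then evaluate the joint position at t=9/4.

  seg 0: a=0 b=127/84 c=0 d=-11/84
  seg 1: a=1 b=-85/42 c=-33/28 d=121/168
  seg 2: a=-2 b=40/21 c=22/7 d=-22/21
S(9/4) = 489/256

Δ: Δ0=1/3, Δ1=-3/2, Δ2=4
row 1: diag=10, rhs=-11; c'=1/5, d'=-11/10
row 2: denom=6−2·1/5=28/5; d'=(33−2·-11/10)/(28/5)=44/7
back: M2=44/7
back: M1=-11/10−1/5·44/7=-33/14
M: M0=0, M1=-33/14, M2=44/7, M3=0
seg 0: a=0, c=M0/2=0, d=(M1−M0)/(6·3)=-11/84, b=Δ0−h0·(2M0+M1)/6=127/84
seg 1: a=1, c=M1/2=-33/28, d=(M2−M1)/(6·2)=121/168, b=Δ1−h1·(2M1+M2)/6=-85/42
seg 2: a=-2, c=M2/2=22/7, d=(M3−M2)/(6·1)=-22/21, b=Δ2−h2·(2M2+M3)/6=40/21
t_q=9/4 → seg 0, τ=9/4; S=0+127/84·τ+0·τ²+-11/84·τ³=489/256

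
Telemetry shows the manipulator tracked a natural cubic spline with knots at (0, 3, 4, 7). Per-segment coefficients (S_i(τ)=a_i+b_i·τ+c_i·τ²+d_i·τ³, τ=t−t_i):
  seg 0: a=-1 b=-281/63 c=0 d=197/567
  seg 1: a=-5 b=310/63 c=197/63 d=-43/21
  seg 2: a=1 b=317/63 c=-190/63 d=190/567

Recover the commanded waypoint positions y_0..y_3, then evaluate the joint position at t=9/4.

y_0 = S_0(0) = a_0 = -1
y_1 = S_1(0) = a_1 = -5
y_2 = S_2(0) = a_2 = 1
y_3 = S_2(3) = -2
t_q=9/4 is in segment 0 (τ=9/4); S_0(τ)=-453/64

y_0=-1 y_1=-5 y_2=1 y_3=-2
S(9/4) = -453/64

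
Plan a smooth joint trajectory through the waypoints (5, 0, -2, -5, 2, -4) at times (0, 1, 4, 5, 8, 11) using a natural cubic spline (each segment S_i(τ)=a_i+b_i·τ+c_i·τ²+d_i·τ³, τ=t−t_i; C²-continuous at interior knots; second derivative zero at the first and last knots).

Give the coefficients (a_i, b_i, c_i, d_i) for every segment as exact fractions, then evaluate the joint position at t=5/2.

Δ: Δ0=-5, Δ1=-2/3, Δ2=-3, Δ3=7/3, Δ4=-2
row 1: diag=8, rhs=26; c'=3/8, d'=13/4
row 2: denom=8−3·3/8=55/8; d'=(-14−3·13/4)/(55/8)=-38/11
row 3: denom=8−1·8/55=432/55; d'=(32−1·-38/11)/(432/55)=325/72
row 4: denom=12−3·55/144=521/48; d'=(-26−3·325/72)/(521/48)=-1898/521
back: M4=-1898/521
back: M3=325/72−55/144·-1898/521=9230/1563
back: M2=-38/11−8/55·9230/1563=-6742/1563
back: M1=13/4−3/8·-6742/1563=2536/521
M: M0=0, M1=2536/521, M2=-6742/1563, M3=9230/1563, M4=-1898/521, M5=0
seg 0: a=5, c=M0/2=0, d=(M1−M0)/(6·1)=1268/1563, b=Δ0−h0·(2M0+M1)/6=-9083/1563
seg 1: a=0, c=M1/2=1268/521, d=(M2−M1)/(6·3)=-7175/14067, b=Δ1−h1·(2M1+M2)/6=-5279/1563
seg 2: a=-2, c=M2/2=-3371/1563, d=(M3−M2)/(6·1)=2662/1563, b=Δ2−h2·(2M2+M3)/6=-3980/1563
seg 3: a=-5, c=M3/2=4615/1563, d=(M4−M3)/(6·3)=-7462/14067, b=Δ3−h3·(2M3+M4)/6=-912/521
seg 4: a=2, c=M4/2=-949/521, d=(M5−M4)/(6·3)=949/4689, b=Δ4−h4·(2M4+M5)/6=856/521
t_q=5/2 → seg 1, τ=3/2; S=0+-5279/1563·τ+1268/521·τ²+-7175/14067·τ³=-5467/4168

  seg 0: a=5 b=-9083/1563 c=0 d=1268/1563
  seg 1: a=0 b=-5279/1563 c=1268/521 d=-7175/14067
  seg 2: a=-2 b=-3980/1563 c=-3371/1563 d=2662/1563
  seg 3: a=-5 b=-912/521 c=4615/1563 d=-7462/14067
  seg 4: a=2 b=856/521 c=-949/521 d=949/4689
S(5/2) = -5467/4168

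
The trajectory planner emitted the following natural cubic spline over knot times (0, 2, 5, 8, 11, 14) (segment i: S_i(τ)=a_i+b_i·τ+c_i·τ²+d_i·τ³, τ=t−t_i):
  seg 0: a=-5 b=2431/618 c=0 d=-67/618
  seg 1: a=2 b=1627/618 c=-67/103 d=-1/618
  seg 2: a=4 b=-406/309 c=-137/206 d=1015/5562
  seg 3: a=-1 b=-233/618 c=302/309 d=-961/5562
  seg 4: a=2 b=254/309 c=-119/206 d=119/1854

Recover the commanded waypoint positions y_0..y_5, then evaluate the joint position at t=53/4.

y_0 = S_0(0) = a_0 = -5
y_1 = S_1(0) = a_1 = 2
y_2 = S_2(0) = a_2 = 4
y_3 = S_3(0) = a_3 = -1
y_4 = S_4(0) = a_4 = 2
y_5 = S_4(3) = 1
t_q=53/4 is in segment 4 (τ=9/4); S_4(τ)=21835/13184

y_0=-5 y_1=2 y_2=4 y_3=-1 y_4=2 y_5=1
S(53/4) = 21835/13184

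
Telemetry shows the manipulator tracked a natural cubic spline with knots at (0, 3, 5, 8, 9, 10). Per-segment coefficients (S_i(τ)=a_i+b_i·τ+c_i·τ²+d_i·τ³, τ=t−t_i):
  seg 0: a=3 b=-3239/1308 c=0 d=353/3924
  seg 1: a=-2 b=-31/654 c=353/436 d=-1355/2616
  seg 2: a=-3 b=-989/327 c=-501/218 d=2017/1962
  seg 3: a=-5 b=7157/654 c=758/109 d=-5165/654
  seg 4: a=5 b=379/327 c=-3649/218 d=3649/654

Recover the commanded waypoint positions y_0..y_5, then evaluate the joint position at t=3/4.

y_0=3 y_1=-2 y_2=-3 y_3=-5 y_4=5 y_5=-5
S(3/4) = 32947/27904

y_0 = S_0(0) = a_0 = 3
y_1 = S_1(0) = a_1 = -2
y_2 = S_2(0) = a_2 = -3
y_3 = S_3(0) = a_3 = -5
y_4 = S_4(0) = a_4 = 5
y_5 = S_4(1) = -5
t_q=3/4 is in segment 0 (τ=3/4); S_0(τ)=32947/27904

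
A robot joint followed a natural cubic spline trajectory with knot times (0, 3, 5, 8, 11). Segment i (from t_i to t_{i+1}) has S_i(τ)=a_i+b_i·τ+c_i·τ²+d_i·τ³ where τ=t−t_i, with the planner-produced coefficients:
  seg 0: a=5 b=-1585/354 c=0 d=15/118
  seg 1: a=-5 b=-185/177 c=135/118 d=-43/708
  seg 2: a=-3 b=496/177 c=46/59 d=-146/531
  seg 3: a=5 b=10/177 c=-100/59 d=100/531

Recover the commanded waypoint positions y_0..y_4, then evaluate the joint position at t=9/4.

y_0=5 y_1=-5 y_2=-3 y_3=5 y_4=-5
S(9/4) = -27385/7552

y_0 = S_0(0) = a_0 = 5
y_1 = S_1(0) = a_1 = -5
y_2 = S_2(0) = a_2 = -3
y_3 = S_3(0) = a_3 = 5
y_4 = S_3(3) = -5
t_q=9/4 is in segment 0 (τ=9/4); S_0(τ)=-27385/7552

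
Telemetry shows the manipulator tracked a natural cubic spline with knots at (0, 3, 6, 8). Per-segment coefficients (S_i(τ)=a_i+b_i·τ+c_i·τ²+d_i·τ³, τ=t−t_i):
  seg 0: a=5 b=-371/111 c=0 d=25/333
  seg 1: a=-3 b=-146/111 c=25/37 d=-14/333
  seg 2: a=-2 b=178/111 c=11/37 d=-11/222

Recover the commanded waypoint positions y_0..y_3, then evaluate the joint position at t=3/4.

y_0 = S_0(0) = a_0 = 5
y_1 = S_1(0) = a_1 = -3
y_2 = S_2(0) = a_2 = -2
y_3 = S_2(2) = 2
t_q=3/4 is in segment 0 (τ=3/4); S_0(τ)=5979/2368

y_0=5 y_1=-3 y_2=-2 y_3=2
S(3/4) = 5979/2368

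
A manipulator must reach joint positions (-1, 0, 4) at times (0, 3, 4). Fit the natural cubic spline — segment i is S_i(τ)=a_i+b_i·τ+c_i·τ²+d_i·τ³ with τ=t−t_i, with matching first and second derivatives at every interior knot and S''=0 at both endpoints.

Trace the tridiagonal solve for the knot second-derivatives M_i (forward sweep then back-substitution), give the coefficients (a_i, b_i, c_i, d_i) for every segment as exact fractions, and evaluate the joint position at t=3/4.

Δ: Δ0=1/3, Δ1=4
row 1: diag=8, rhs=22; c'=1/8, d'=11/4
back: M1=11/4
M: M0=0, M1=11/4, M2=0
seg 0: a=-1, c=M0/2=0, d=(M1−M0)/(6·3)=11/72, b=Δ0−h0·(2M0+M1)/6=-25/24
seg 1: a=0, c=M1/2=11/8, d=(M2−M1)/(6·1)=-11/24, b=Δ1−h1·(2M1+M2)/6=37/12
t_q=3/4 → seg 0, τ=3/4; S=-1+-25/24·τ+0·τ²+11/72·τ³=-879/512

  seg 0: a=-1 b=-25/24 c=0 d=11/72
  seg 1: a=0 b=37/12 c=11/8 d=-11/24
S(3/4) = -879/512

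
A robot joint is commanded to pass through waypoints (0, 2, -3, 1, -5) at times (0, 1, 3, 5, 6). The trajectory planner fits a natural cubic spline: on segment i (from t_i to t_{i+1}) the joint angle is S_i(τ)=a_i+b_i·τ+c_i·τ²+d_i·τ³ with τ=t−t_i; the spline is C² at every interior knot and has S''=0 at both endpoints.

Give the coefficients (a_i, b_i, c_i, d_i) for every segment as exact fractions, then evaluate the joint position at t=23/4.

  seg 0: a=0 b=191/60 c=0 d=-71/60
  seg 1: a=2 b=-11/30 c=-71/20 d=149/120
  seg 2: a=-3 b=1/3 c=39/10 d=-23/15
  seg 3: a=1 b=-37/15 c=-53/10 d=53/30
S(23/4) = -395/128

Δ: Δ0=2, Δ1=-5/2, Δ2=2, Δ3=-6
row 1: diag=6, rhs=-27; c'=1/3, d'=-9/2
row 2: denom=8−2·1/3=22/3; d'=(27−2·-9/2)/(22/3)=54/11
row 3: denom=6−2·3/11=60/11; d'=(-48−2·54/11)/(60/11)=-53/5
back: M3=-53/5
back: M2=54/11−3/11·-53/5=39/5
back: M1=-9/2−1/3·39/5=-71/10
M: M0=0, M1=-71/10, M2=39/5, M3=-53/5, M4=0
seg 0: a=0, c=M0/2=0, d=(M1−M0)/(6·1)=-71/60, b=Δ0−h0·(2M0+M1)/6=191/60
seg 1: a=2, c=M1/2=-71/20, d=(M2−M1)/(6·2)=149/120, b=Δ1−h1·(2M1+M2)/6=-11/30
seg 2: a=-3, c=M2/2=39/10, d=(M3−M2)/(6·2)=-23/15, b=Δ2−h2·(2M2+M3)/6=1/3
seg 3: a=1, c=M3/2=-53/10, d=(M4−M3)/(6·1)=53/30, b=Δ3−h3·(2M3+M4)/6=-37/15
t_q=23/4 → seg 3, τ=3/4; S=1+-37/15·τ+-53/10·τ²+53/30·τ³=-395/128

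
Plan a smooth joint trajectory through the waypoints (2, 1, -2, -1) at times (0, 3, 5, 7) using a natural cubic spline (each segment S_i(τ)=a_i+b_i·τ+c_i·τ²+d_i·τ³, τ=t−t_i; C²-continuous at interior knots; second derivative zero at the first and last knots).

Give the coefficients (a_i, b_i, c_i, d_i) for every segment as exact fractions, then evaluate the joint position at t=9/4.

  seg 0: a=2 b=11/57 c=0 d=-10/171
  seg 1: a=1 b=-79/57 c=-10/19 d=107/456
  seg 2: a=-2 b=-77/114 c=67/76 d=-67/456
S(9/4) = 1075/608

Δ: Δ0=-1/3, Δ1=-3/2, Δ2=1/2
row 1: diag=10, rhs=-7; c'=1/5, d'=-7/10
row 2: denom=8−2·1/5=38/5; d'=(12−2·-7/10)/(38/5)=67/38
back: M2=67/38
back: M1=-7/10−1/5·67/38=-20/19
M: M0=0, M1=-20/19, M2=67/38, M3=0
seg 0: a=2, c=M0/2=0, d=(M1−M0)/(6·3)=-10/171, b=Δ0−h0·(2M0+M1)/6=11/57
seg 1: a=1, c=M1/2=-10/19, d=(M2−M1)/(6·2)=107/456, b=Δ1−h1·(2M1+M2)/6=-79/57
seg 2: a=-2, c=M2/2=67/76, d=(M3−M2)/(6·2)=-67/456, b=Δ2−h2·(2M2+M3)/6=-77/114
t_q=9/4 → seg 0, τ=9/4; S=2+11/57·τ+0·τ²+-10/171·τ³=1075/608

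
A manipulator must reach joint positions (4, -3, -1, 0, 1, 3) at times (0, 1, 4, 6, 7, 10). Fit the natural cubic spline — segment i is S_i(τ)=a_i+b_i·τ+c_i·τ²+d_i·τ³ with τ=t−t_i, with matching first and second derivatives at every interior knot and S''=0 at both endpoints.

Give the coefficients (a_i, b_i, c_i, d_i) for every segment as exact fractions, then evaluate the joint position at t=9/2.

  seg 0: a=4 b=-49949/6162 c=0 d=6815/6162
  seg 1: a=-3 b=-14752/3081 c=6815/2054 d=-9241/18486
  seg 2: a=-1 b=769/474 c=-1213/1027 d=955/3081
  seg 3: a=0 b=3805/6162 c=697/1027 d=-1825/6162
  seg 4: a=1 b=3347/3081 c=-431/2054 d=431/18486
S(9/2) = -3659/8216

Δ: Δ0=-7, Δ1=2/3, Δ2=1/2, Δ3=1, Δ4=2/3
row 1: diag=8, rhs=46; c'=3/8, d'=23/4
row 2: denom=10−3·3/8=71/8; d'=(-1−3·23/4)/(71/8)=-146/71
row 3: denom=6−2·16/71=394/71; d'=(3−2·-146/71)/(394/71)=505/394
row 4: denom=8−1·71/394=3081/394; d'=(-2−1·505/394)/(3081/394)=-431/1027
back: M4=-431/1027
back: M3=505/394−71/394·-431/1027=1394/1027
back: M2=-146/71−16/71·1394/1027=-2426/1027
back: M1=23/4−3/8·-2426/1027=6815/1027
M: M0=0, M1=6815/1027, M2=-2426/1027, M3=1394/1027, M4=-431/1027, M5=0
seg 0: a=4, c=M0/2=0, d=(M1−M0)/(6·1)=6815/6162, b=Δ0−h0·(2M0+M1)/6=-49949/6162
seg 1: a=-3, c=M1/2=6815/2054, d=(M2−M1)/(6·3)=-9241/18486, b=Δ1−h1·(2M1+M2)/6=-14752/3081
seg 2: a=-1, c=M2/2=-1213/1027, d=(M3−M2)/(6·2)=955/3081, b=Δ2−h2·(2M2+M3)/6=769/474
seg 3: a=0, c=M3/2=697/1027, d=(M4−M3)/(6·1)=-1825/6162, b=Δ3−h3·(2M3+M4)/6=3805/6162
seg 4: a=1, c=M4/2=-431/2054, d=(M5−M4)/(6·3)=431/18486, b=Δ4−h4·(2M4+M5)/6=3347/3081
t_q=9/2 → seg 2, τ=1/2; S=-1+769/474·τ+-1213/1027·τ²+955/3081·τ³=-3659/8216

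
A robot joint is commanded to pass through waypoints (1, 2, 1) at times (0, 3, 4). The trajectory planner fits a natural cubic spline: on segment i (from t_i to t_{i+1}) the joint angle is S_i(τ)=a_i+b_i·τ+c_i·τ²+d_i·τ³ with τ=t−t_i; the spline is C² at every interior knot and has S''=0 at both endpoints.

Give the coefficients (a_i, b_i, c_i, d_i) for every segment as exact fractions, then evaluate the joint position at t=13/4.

  seg 0: a=1 b=5/6 c=0 d=-1/18
  seg 1: a=2 b=-2/3 c=-1/2 d=1/6
S(13/4) = 231/128

Δ: Δ0=1/3, Δ1=-1
row 1: diag=8, rhs=-8; c'=1/8, d'=-1
back: M1=-1
M: M0=0, M1=-1, M2=0
seg 0: a=1, c=M0/2=0, d=(M1−M0)/(6·3)=-1/18, b=Δ0−h0·(2M0+M1)/6=5/6
seg 1: a=2, c=M1/2=-1/2, d=(M2−M1)/(6·1)=1/6, b=Δ1−h1·(2M1+M2)/6=-2/3
t_q=13/4 → seg 1, τ=1/4; S=2+-2/3·τ+-1/2·τ²+1/6·τ³=231/128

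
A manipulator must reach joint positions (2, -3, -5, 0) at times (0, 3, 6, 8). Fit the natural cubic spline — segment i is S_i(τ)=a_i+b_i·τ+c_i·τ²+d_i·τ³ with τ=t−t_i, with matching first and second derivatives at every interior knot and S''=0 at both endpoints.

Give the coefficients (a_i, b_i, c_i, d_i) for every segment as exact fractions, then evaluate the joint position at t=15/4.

  seg 0: a=2 b=-373/222 c=0 d=1/666
  seg 1: a=-3 b=-182/111 c=1/74 d=23/222
  seg 2: a=-5 b=275/222 c=35/37 d=-35/222
S(15/4) = -19789/4736

Δ: Δ0=-5/3, Δ1=-2/3, Δ2=5/2
row 1: diag=12, rhs=6; c'=1/4, d'=1/2
row 2: denom=10−3·1/4=37/4; d'=(19−3·1/2)/(37/4)=70/37
back: M2=70/37
back: M1=1/2−1/4·70/37=1/37
M: M0=0, M1=1/37, M2=70/37, M3=0
seg 0: a=2, c=M0/2=0, d=(M1−M0)/(6·3)=1/666, b=Δ0−h0·(2M0+M1)/6=-373/222
seg 1: a=-3, c=M1/2=1/74, d=(M2−M1)/(6·3)=23/222, b=Δ1−h1·(2M1+M2)/6=-182/111
seg 2: a=-5, c=M2/2=35/37, d=(M3−M2)/(6·2)=-35/222, b=Δ2−h2·(2M2+M3)/6=275/222
t_q=15/4 → seg 1, τ=3/4; S=-3+-182/111·τ+1/74·τ²+23/222·τ³=-19789/4736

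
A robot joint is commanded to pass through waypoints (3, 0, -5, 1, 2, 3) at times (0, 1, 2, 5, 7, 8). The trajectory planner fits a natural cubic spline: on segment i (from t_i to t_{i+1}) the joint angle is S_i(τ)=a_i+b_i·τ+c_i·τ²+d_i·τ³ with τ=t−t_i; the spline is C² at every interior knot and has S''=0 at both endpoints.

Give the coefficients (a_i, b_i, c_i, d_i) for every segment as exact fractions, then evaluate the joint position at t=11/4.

  seg 0: a=3 b=-335/152 c=0 d=-121/152
  seg 1: a=0 b=-349/76 c=-363/152 d=301/152
  seg 2: a=-5 b=-521/152 c=135/38 d=-265/456
  seg 3: a=1 b=167/76 c=-255/152 d=63/152
  seg 4: a=2 b=35/76 c=123/152 d=-41/152
S(11/4) = -56593/9728

Δ: Δ0=-3, Δ1=-5, Δ2=2, Δ3=1/2, Δ4=1
row 1: diag=4, rhs=-12; c'=1/4, d'=-3
row 2: denom=8−1·1/4=31/4; d'=(42−1·-3)/(31/4)=180/31
row 3: denom=10−3·12/31=274/31; d'=(-9−3·180/31)/(274/31)=-819/274
row 4: denom=6−2·31/137=760/137; d'=(3−2·-819/274)/(760/137)=123/76
back: M4=123/76
back: M3=-819/274−31/137·123/76=-255/76
back: M2=180/31−12/31·-255/76=135/19
back: M1=-3−1/4·135/19=-363/76
M: M0=0, M1=-363/76, M2=135/19, M3=-255/76, M4=123/76, M5=0
seg 0: a=3, c=M0/2=0, d=(M1−M0)/(6·1)=-121/152, b=Δ0−h0·(2M0+M1)/6=-335/152
seg 1: a=0, c=M1/2=-363/152, d=(M2−M1)/(6·1)=301/152, b=Δ1−h1·(2M1+M2)/6=-349/76
seg 2: a=-5, c=M2/2=135/38, d=(M3−M2)/(6·3)=-265/456, b=Δ2−h2·(2M2+M3)/6=-521/152
seg 3: a=1, c=M3/2=-255/152, d=(M4−M3)/(6·2)=63/152, b=Δ3−h3·(2M3+M4)/6=167/76
seg 4: a=2, c=M4/2=123/152, d=(M5−M4)/(6·1)=-41/152, b=Δ4−h4·(2M4+M5)/6=35/76
t_q=11/4 → seg 2, τ=3/4; S=-5+-521/152·τ+135/38·τ²+-265/456·τ³=-56593/9728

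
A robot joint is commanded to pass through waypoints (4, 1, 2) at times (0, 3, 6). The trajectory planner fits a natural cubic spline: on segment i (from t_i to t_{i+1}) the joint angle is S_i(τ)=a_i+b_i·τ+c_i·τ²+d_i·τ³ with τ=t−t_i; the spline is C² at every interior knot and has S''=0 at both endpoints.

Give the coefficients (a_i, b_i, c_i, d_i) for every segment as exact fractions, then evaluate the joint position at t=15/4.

  seg 0: a=4 b=-4/3 c=0 d=1/27
  seg 1: a=1 b=-1/3 c=1/3 d=-1/27
S(15/4) = 59/64

Δ: Δ0=-1, Δ1=1/3
row 1: diag=12, rhs=8; c'=1/4, d'=2/3
back: M1=2/3
M: M0=0, M1=2/3, M2=0
seg 0: a=4, c=M0/2=0, d=(M1−M0)/(6·3)=1/27, b=Δ0−h0·(2M0+M1)/6=-4/3
seg 1: a=1, c=M1/2=1/3, d=(M2−M1)/(6·3)=-1/27, b=Δ1−h1·(2M1+M2)/6=-1/3
t_q=15/4 → seg 1, τ=3/4; S=1+-1/3·τ+1/3·τ²+-1/27·τ³=59/64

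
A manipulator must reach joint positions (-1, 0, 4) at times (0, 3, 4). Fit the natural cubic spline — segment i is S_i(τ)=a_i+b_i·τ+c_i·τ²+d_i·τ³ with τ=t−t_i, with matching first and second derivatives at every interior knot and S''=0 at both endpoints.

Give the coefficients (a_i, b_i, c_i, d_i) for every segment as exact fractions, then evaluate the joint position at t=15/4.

Δ: Δ0=1/3, Δ1=4
row 1: diag=8, rhs=22; c'=1/8, d'=11/4
back: M1=11/4
M: M0=0, M1=11/4, M2=0
seg 0: a=-1, c=M0/2=0, d=(M1−M0)/(6·3)=11/72, b=Δ0−h0·(2M0+M1)/6=-25/24
seg 1: a=0, c=M1/2=11/8, d=(M2−M1)/(6·1)=-11/24, b=Δ1−h1·(2M1+M2)/6=37/12
t_q=15/4 → seg 1, τ=3/4; S=0+37/12·τ+11/8·τ²+-11/24·τ³=1481/512

  seg 0: a=-1 b=-25/24 c=0 d=11/72
  seg 1: a=0 b=37/12 c=11/8 d=-11/24
S(15/4) = 1481/512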